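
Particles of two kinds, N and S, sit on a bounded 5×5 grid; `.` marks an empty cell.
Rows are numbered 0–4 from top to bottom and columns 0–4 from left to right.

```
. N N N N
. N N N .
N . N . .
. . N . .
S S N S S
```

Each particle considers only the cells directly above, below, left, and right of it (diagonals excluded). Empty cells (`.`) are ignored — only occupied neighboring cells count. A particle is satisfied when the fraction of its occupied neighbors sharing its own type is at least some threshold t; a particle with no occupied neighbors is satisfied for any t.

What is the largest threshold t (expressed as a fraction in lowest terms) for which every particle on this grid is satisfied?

1/3

Row 0: (0,1)N 2/2 · (0,2)N 3/3 · (0,3)N 3/3 · (0,4)N 1/1
Row 1: (1,1)N 2/2 · (1,2)N 4/4 · (1,3)N 2/2
Row 2: (2,0)N — no occupied neighbors · (2,2)N 2/2
Row 3: (3,2)N 2/2
Row 4: (4,0)S 1/1 · (4,1)S 1/2 · (4,2)N 1/3 · (4,3)S 1/2 · (4,4)S 1/1
The smallest same-type fraction is 1/3 at (4,2), which reduces to 1/3. Any threshold above that leaves this particle unsatisfied.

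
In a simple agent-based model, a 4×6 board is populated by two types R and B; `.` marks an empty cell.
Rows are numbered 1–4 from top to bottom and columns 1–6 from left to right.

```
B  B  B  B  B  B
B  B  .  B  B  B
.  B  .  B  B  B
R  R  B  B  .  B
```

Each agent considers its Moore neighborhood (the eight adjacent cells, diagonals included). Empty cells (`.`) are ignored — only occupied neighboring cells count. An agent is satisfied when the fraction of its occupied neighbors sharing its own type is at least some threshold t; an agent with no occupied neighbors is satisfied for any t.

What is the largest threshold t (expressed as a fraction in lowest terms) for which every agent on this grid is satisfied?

1/3

(1,1)B 3/3
(1,2)B 4/4
(1,3)B 4/4
(1,4)B 4/4
(1,5)B 5/5
(1,6)B 3/3
(2,1)B 4/4
(2,2)B 5/5
(2,4)B 6/6
(2,5)B 8/8
(2,6)B 5/5
(3,2)B 3/5
(3,4)B 5/5
(3,5)B 7/7
(3,6)B 4/4
(4,1)R 1/2
(4,2)R 1/3
(4,3)B 3/4
(4,4)B 3/3
(4,6)B 2/2
The smallest same-type fraction is 1/3 at (4,2), which reduces to 1/3. Any threshold above that leaves this agent unsatisfied.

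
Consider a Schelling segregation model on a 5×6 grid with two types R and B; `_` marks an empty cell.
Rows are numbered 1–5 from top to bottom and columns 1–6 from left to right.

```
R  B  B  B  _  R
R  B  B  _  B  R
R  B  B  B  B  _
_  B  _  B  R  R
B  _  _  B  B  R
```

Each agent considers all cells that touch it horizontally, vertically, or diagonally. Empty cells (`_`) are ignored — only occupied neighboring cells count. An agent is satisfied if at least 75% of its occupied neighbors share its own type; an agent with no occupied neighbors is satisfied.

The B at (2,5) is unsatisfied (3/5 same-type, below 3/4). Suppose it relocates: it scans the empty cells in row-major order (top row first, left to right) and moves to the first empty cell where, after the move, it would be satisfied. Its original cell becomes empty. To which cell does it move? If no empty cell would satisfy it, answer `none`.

(2,4)

Vacating (2,5). Empty cells in order:
  (1,5): 1/3 same-type → still unsatisfied.
  (2,4): 6/6 same-type → satisfied — stop here.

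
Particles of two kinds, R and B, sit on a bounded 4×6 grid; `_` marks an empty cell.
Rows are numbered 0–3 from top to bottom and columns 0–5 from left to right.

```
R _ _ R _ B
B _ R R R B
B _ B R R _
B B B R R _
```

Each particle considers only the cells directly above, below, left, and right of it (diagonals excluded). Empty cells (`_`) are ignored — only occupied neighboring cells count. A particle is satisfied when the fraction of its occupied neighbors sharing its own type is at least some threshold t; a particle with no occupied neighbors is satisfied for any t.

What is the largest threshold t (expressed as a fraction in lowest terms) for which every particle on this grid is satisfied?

(0,0)R 0/1
(0,3)R 1/1
(0,5)B 1/1
(1,0)B 1/2
(1,2)R 1/2
(1,3)R 4/4
(1,4)R 2/3
(1,5)B 1/2
(2,0)B 2/2
(2,2)B 1/3
(2,3)R 3/4
(2,4)R 3/3
(3,0)B 2/2
(3,1)B 2/2
(3,2)B 2/3
(3,3)R 2/3
(3,4)R 2/2
The smallest same-type fraction is 0/1 at (0,0), which reduces to 0/1. Any threshold above that leaves this particle unsatisfied.

0/1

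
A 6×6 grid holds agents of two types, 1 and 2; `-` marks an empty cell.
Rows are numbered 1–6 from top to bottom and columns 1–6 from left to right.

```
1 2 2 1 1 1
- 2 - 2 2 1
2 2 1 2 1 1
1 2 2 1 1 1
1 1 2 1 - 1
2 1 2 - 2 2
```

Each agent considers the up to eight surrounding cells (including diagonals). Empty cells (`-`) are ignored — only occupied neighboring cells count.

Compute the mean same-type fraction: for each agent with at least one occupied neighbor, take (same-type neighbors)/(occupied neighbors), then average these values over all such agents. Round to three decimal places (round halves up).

0.501

Row 1: (1,1)1 0/2 · (1,2)2 2/3 · (1,3)2 3/4 · (1,4)1 1/4 · (1,5)1 3/5 · (1,6)1 2/3
Row 2: (2,2)2 4/6 · (2,4)2 3/7 · (2,5)2 2/8 · (2,6)1 4/5
Row 3: (3,1)2 3/4 · (3,2)2 4/6 · (3,3)1 1/7 · (3,4)2 3/7 · (3,5)1 5/8 · (3,6)1 4/5
Row 4: (4,1)1 2/5 · (4,2)2 4/8 · (4,3)2 4/8 · (4,4)1 4/7 · (4,5)1 6/7 · (4,6)1 4/4
Row 5: (5,1)1 3/5 · (5,2)1 3/8 · (5,3)2 3/7 · (5,4)1 2/6 · (5,6)1 2/4
Row 6: (6,1)2 0/3 · (6,2)1 2/5 · (6,3)2 1/4 · (6,5)2 1/3 · (6,6)2 1/2
Sum over 32 agents: 0/2 + 2/3 + 3/4 + 1/4 + 3/5 + 2/3 + 4/6 + 3/7 + 2/8 + 4/5 + 3/4 + 4/6 + 1/7 + 3/7 + 5/8 + 4/5 + 2/5 + 4/8 + 4/8 + 4/7 + 6/7 + 4/4 + 3/5 + 3/8 + 3/7 + 2/6 + 2/4 + 0/3 + 2/5 + 1/4 + 1/3 + 1/2 = 6737/420; mean = 6737/420 ÷ 32 = 6737/13440 = 0.501264… → 0.501.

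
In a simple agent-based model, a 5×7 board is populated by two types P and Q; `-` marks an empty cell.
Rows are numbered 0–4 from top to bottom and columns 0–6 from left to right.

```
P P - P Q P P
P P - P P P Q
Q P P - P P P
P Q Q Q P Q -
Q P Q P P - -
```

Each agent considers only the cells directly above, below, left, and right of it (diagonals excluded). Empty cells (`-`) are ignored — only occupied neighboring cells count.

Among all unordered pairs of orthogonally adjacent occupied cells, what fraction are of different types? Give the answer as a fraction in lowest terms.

Scan each occupied cell's neighbors to the right and below so each pair is counted once.
From row 0: 4 unlike of 10 pairs (running 4/10).
From row 1: 3 unlike of 9 pairs (running 7/19).
From row 2: 5 unlike of 9 pairs (running 12/28).
From row 3: 6 unlike of 10 pairs (running 18/38).
From row 4: 3 unlike of 4 pairs (running 21/42).
Total adjacent occupied pairs: 42; unlike-type pairs: 21.
21/42 reduces to 1/2.

1/2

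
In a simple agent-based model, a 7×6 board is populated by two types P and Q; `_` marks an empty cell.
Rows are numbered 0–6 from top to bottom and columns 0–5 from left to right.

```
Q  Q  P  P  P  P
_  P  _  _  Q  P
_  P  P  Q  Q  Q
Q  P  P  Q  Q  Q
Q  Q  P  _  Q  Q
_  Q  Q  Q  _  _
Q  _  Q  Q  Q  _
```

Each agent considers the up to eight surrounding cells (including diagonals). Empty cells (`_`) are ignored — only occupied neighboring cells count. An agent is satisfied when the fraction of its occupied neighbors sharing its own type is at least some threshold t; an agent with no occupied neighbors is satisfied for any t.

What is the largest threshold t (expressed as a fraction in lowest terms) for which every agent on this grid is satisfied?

(0,0)Q 1/2
(0,1)Q 1/3
(0,2)P 2/3
(0,3)P 2/3
(0,4)P 3/4
(0,5)P 2/3
(1,1)P 3/5
(1,4)Q 3/7
(1,5)P 2/5
(2,1)P 4/5
(2,2)P 4/6
(2,3)Q 4/6
(2,4)Q 6/7
(2,5)Q 4/5
(3,0)Q 2/4
(3,1)P 4/7
(3,2)P 4/7
(3,3)Q 4/7
(3,4)Q 7/7
(3,5)Q 5/5
(4,0)Q 3/4
(4,1)Q 4/7
(4,2)P 2/7
(4,4)Q 5/5
(4,5)Q 3/3
(5,1)Q 5/6
(5,2)Q 5/6
(5,3)Q 5/6
(6,0)Q 1/1
(6,2)Q 4/4
(6,3)Q 4/4
(6,4)Q 2/2
The smallest same-type fraction is 2/7 at (4,2), which reduces to 2/7. Any threshold above that leaves this agent unsatisfied.

2/7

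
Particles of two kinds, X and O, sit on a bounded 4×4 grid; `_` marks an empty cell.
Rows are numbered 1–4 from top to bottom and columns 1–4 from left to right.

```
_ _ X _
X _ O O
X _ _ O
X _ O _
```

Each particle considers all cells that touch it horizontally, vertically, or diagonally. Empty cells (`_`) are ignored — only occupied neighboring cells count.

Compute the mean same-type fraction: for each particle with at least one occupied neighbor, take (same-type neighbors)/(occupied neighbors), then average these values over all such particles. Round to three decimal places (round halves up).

Row 1: (1,3)X 0/2
Row 2: (2,1)X 1/1 · (2,3)O 2/3 · (2,4)O 2/3
Row 3: (3,1)X 2/2 · (3,4)O 3/3
Row 4: (4,1)X 1/1 · (4,3)O 1/1
Sum over 8 particles: 0/2 + 1/1 + 2/3 + 2/3 + 2/2 + 3/3 + 1/1 + 1/1 = 19/3; mean = 19/3 ÷ 8 = 19/24 = 0.791666… → 0.792.

0.792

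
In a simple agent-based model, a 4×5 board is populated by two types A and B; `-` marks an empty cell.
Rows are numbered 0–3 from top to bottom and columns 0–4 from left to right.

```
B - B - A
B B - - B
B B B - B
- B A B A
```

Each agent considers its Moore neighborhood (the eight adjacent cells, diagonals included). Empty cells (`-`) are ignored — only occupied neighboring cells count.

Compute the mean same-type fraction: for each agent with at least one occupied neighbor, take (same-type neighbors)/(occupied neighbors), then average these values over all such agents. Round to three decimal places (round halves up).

Row 0: (0,0)B 2/2 · (0,2)B 1/1 · (0,4)A 0/1
Row 1: (1,0)B 4/4 · (1,1)B 6/6 · (1,4)B 1/2
Row 2: (2,0)B 4/4 · (2,1)B 5/6 · (2,2)B 4/5 · (2,4)B 2/3
Row 3: (3,1)B 3/4 · (3,2)A 0/4 · (3,3)B 2/4 · (3,4)A 0/2
Sum over 14 agents: 2/2 + 1/1 + 0/1 + 4/4 + 6/6 + 1/2 + 4/4 + 5/6 + 4/5 + 2/3 + 3/4 + 0/4 + 2/4 + 0/2 = 181/20; mean = 181/20 ÷ 14 = 181/280 = 0.646428… → 0.646.

0.646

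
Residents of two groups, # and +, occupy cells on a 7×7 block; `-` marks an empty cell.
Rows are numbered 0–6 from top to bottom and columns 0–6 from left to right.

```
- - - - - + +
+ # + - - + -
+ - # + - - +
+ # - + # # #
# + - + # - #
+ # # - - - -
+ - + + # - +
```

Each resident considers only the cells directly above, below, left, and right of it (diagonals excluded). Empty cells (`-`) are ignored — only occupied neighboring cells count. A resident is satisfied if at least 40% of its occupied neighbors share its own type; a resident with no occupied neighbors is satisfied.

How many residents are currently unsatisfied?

Row 0: (0,5)+ 2/2 ok · (0,6)+ 1/1 ok
Row 1: (1,0)+ 1/2 ok · (1,1)# 0/2 unhappy · (1,2)+ 0/2 unhappy · (1,5)+ 1/1 ok
Row 2: (2,0)+ 2/2 ok · (2,2)# 0/2 unhappy · (2,3)+ 1/2 ok · (2,6)+ 0/1 unhappy
Row 3: (3,0)+ 1/3 unhappy · (3,1)# 0/2 unhappy · (3,3)+ 2/3 ok · (3,4)# 2/3 ok · (3,5)# 2/2 ok · (3,6)# 2/3 ok
Row 4: (4,0)# 0/3 unhappy · (4,1)+ 0/3 unhappy · (4,3)+ 1/2 ok · (4,4)# 1/2 ok · (4,6)# 1/1 ok
Row 5: (5,0)+ 1/3 unhappy · (5,1)# 1/3 unhappy · (5,2)# 1/2 ok
Row 6: (6,0)+ 1/1 ok · (6,2)+ 1/2 ok · (6,3)+ 1/2 ok · (6,4)# 0/1 unhappy · (6,6)+ 0/0 ok
Unsatisfied: (1,1), (1,2), (2,2), (2,6), (3,0), (3,1), (4,0), (4,1), (5,0), (5,1), (6,4) — 11 in total.

11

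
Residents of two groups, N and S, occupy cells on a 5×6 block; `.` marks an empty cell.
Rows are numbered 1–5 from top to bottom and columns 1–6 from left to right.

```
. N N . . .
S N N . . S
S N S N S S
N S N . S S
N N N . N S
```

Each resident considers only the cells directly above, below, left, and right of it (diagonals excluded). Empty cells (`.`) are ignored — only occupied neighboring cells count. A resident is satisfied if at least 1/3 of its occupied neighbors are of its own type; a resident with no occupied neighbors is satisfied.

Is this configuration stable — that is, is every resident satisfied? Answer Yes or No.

No

(1,2)N 2/2 ok
(1,3)N 2/2 ok
(2,1)S 1/2 ok
(2,2)N 3/4 ok
(2,3)N 2/3 ok
(2,6)S 1/1 ok
(3,1)S 1/3 ok
(3,2)N 1/4 unhappy
(3,3)S 0/4 unhappy
(3,4)N 0/2 unhappy
(3,5)S 2/3 ok
(3,6)S 3/3 ok
(4,1)N 1/3 ok
(4,2)S 0/4 unhappy
(4,3)N 1/3 ok
(4,5)S 2/3 ok
(4,6)S 3/3 ok
(5,1)N 2/2 ok
(5,2)N 2/3 ok
(5,3)N 2/2 ok
(5,5)N 0/2 unhappy
(5,6)S 1/2 ok
For instance (3,2) has only 1/4 same-type neighbors, below 1/3.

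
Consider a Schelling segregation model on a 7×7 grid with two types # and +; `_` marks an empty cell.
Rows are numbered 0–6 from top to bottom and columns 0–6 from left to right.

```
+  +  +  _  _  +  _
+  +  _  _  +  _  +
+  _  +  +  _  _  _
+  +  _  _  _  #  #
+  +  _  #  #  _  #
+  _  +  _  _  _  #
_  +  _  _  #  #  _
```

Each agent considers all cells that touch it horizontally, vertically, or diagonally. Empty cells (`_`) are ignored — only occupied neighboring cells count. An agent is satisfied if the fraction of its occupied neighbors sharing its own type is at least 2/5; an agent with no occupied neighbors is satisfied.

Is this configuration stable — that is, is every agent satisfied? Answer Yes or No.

Yes

Row 0: (0,0)+ 3/3 ✓ · (0,1)+ 4/4 ✓ · (0,2)+ 2/2 ✓ · (0,5)+ 2/2 ✓
Row 1: (1,0)+ 4/4 ✓ · (1,1)+ 6/6 ✓ · (1,4)+ 2/2 ✓ · (1,6)+ 1/1 ✓
Row 2: (2,0)+ 4/4 ✓ · (2,2)+ 3/3 ✓ · (2,3)+ 2/2 ✓
Row 3: (3,0)+ 4/4 ✓ · (3,1)+ 5/5 ✓ · (3,5)# 3/3 ✓ · (3,6)# 2/2 ✓
Row 4: (4,0)+ 4/4 ✓ · (4,1)+ 5/5 ✓ · (4,3)# 1/2 ✓ · (4,4)# 2/2 ✓ · (4,6)# 3/3 ✓
Row 5: (5,0)+ 3/3 ✓ · (5,2)+ 2/3 ✓ · (5,6)# 2/2 ✓
Row 6: (6,1)+ 2/2 ✓ · (6,4)# 1/1 ✓ · (6,5)# 2/2 ✓
All meet the threshold, so the configuration is stable.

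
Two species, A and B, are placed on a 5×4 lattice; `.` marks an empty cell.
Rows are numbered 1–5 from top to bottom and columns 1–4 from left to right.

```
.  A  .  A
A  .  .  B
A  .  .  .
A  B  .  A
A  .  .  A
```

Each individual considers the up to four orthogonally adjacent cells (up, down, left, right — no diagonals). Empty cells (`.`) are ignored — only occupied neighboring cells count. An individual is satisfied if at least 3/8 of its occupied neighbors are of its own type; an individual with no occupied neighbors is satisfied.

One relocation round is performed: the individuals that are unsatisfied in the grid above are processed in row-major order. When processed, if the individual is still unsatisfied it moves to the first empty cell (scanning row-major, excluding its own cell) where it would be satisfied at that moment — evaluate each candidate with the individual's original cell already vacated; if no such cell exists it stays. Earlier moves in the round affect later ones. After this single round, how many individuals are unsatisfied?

Initially unsatisfied (in order): (1,4), (2,4), (4,2).
  (1,4) → (1,1).
  (2,4): now satisfied by earlier moves; stays.
  (4,2) → (1,4).
Resulting grid:
A A . B
A . . B
A . . .
A . . A
A . . A
All satisfied now.

0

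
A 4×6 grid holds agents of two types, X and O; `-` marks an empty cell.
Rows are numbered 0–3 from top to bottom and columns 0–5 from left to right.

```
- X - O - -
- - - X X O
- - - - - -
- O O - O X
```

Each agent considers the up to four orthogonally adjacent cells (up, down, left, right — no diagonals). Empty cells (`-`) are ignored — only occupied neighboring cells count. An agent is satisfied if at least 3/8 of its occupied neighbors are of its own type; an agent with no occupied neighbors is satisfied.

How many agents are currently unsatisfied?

4

(0,1)X 0/0 ok
(0,3)O 0/1 unhappy
(1,3)X 1/2 ok
(1,4)X 1/2 ok
(1,5)O 0/1 unhappy
(3,1)O 1/1 ok
(3,2)O 1/1 ok
(3,4)O 0/1 unhappy
(3,5)X 0/1 unhappy
Unsatisfied: (0,3), (1,5), (3,4), (3,5) — 4 in total.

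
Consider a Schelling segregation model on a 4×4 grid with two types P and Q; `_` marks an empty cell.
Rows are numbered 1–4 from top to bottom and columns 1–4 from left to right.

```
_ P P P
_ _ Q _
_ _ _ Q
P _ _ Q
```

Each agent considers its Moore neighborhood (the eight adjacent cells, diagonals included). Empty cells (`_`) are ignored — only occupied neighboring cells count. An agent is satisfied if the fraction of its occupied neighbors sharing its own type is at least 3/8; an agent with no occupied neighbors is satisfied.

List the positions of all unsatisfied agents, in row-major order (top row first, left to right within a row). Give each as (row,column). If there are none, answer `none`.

(2,3)

Row 1: (1,2)P 1/2 ✓ · (1,3)P 2/3 ✓ · (1,4)P 1/2 ✓
Row 2: (2,3)Q 1/4 ✗
Row 3: (3,4)Q 2/2 ✓
Row 4: (4,1)P 0/0 ✓ · (4,4)Q 1/1 ✓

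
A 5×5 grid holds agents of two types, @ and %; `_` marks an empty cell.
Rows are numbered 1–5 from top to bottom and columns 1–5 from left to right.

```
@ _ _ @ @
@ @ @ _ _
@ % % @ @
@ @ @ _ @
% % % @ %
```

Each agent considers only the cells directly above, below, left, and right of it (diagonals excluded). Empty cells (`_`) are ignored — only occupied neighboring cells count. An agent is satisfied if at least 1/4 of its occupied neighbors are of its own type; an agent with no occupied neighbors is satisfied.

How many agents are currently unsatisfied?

(1,1)@ 1/1 satisfied
(1,4)@ 1/1 satisfied
(1,5)@ 1/1 satisfied
(2,1)@ 3/3 satisfied
(2,2)@ 2/3 satisfied
(2,3)@ 1/2 satisfied
(3,1)@ 2/3 satisfied
(3,2)% 1/4 satisfied
(3,3)% 1/4 satisfied
(3,4)@ 1/2 satisfied
(3,5)@ 2/2 satisfied
(4,1)@ 2/3 satisfied
(4,2)@ 2/4 satisfied
(4,3)@ 1/3 satisfied
(4,5)@ 1/2 satisfied
(5,1)% 1/2 satisfied
(5,2)% 2/3 satisfied
(5,3)% 1/3 satisfied
(5,4)@ 0/2 not
(5,5)% 0/2 not
Unsatisfied: (5,4), (5,5) — 2 in total.

2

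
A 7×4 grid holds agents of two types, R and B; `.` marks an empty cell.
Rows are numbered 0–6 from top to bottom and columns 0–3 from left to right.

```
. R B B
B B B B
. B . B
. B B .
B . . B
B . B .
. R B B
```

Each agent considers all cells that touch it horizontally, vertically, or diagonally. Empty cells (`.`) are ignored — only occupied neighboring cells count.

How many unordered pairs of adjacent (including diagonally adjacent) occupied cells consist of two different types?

7

Scan each occupied cell's neighbors to the right and below (and the two forward diagonals) so each pair is counted once.
Row 0: R(0,1)–B(0,2)≠ R(0,1)–B(1,1)≠ R(0,1)–B(1,2)≠ R(0,1)–B(1,0)≠ B(0,2)–B(0,3)= B(0,2)–B(1,2)= B(0,2)–B(1,3)= B(0,2)–B(1,1)= B(0,3)–B(1,3)= B(0,3)–B(1,2)=  → 4/10 unlike.
Row 1: B(1,0)–B(1,1)= B(1,0)–B(2,1)= B(1,1)–B(1,2)= B(1,1)–B(2,1)= B(1,2)–B(1,3)= B(1,2)–B(2,3)= B(1,2)–B(2,1)= B(1,3)–B(2,3)=  → 0/8 unlike.
Row 2: B(2,1)–B(3,1)= B(2,1)–B(3,2)= B(2,3)–B(3,2)=  → 0/3 unlike.
Row 3: B(3,1)–B(3,2)= B(3,1)–B(4,0)= B(3,2)–B(4,3)=  → 0/3 unlike.
Row 4: B(4,0)–B(5,0)= B(4,3)–B(5,2)=  → 0/2 unlike.
Row 5: B(5,0)–R(6,1)≠ B(5,2)–B(6,2)= B(5,2)–B(6,3)= B(5,2)–R(6,1)≠  → 2/4 unlike.
Row 6: R(6,1)–B(6,2)≠ B(6,2)–B(6,3)=  → 1/2 unlike.
Total adjacent occupied pairs: 32; unlike-type pairs: 7.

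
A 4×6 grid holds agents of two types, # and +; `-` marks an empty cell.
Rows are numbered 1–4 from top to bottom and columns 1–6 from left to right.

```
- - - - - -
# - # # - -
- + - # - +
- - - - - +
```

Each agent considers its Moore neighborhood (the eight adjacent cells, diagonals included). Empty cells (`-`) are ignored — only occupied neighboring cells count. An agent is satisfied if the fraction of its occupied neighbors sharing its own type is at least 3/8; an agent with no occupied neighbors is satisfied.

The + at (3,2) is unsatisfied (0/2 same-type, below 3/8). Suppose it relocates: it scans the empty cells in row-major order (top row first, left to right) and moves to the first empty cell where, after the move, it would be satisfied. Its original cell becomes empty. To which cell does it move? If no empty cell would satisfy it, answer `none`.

(1,6)

Vacating (3,2). Empty cells in order:
  (1,1): 0/1 same-type → still unsatisfied.
  (1,2): 0/2 same-type → still unsatisfied.
  (1,3): 0/2 same-type → still unsatisfied.
  (1,4): 0/2 same-type → still unsatisfied.
  (1,5): 0/1 same-type → still unsatisfied.
  (1,6): 0/0 same-type → satisfied — stop here.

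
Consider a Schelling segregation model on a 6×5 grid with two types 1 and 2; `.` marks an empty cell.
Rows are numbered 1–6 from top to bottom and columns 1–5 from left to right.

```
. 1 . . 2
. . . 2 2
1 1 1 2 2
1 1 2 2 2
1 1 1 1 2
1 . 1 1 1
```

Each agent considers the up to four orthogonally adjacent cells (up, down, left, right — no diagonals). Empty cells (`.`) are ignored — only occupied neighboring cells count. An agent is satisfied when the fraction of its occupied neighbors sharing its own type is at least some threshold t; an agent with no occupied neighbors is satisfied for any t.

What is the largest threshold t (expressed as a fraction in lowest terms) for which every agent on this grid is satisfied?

Row 1: (1,2)1 — no occupied neighbors · (1,5)2 1/1
Row 2: (2,4)2 2/2 · (2,5)2 3/3
Row 3: (3,1)1 2/2 · (3,2)1 3/3 · (3,3)1 1/3 · (3,4)2 3/4 · (3,5)2 3/3
Row 4: (4,1)1 3/3 · (4,2)1 3/4 · (4,3)2 1/4 · (4,4)2 3/4 · (4,5)2 3/3
Row 5: (5,1)1 3/3 · (5,2)1 3/3 · (5,3)1 3/4 · (5,4)1 2/4 · (5,5)2 1/3
Row 6: (6,1)1 1/1 · (6,3)1 2/2 · (6,4)1 3/3 · (6,5)1 1/2
The smallest same-type fraction is 1/4 at (4,3), which reduces to 1/4. Any threshold above that leaves this agent unsatisfied.

1/4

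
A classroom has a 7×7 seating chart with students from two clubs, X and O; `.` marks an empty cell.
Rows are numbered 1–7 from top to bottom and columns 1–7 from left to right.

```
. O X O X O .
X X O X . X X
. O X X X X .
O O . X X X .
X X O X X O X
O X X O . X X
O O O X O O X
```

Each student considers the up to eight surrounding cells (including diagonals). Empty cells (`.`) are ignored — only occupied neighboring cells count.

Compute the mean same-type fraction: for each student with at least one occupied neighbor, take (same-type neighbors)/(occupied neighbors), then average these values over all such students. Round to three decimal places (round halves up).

0.530

(1,2)O 1/4
(1,3)X 2/5
(1,4)O 1/4
(1,5)X 2/4
(1,6)O 0/3
(2,1)X 1/3
(2,2)X 3/6
(2,3)O 3/8
(2,4)X 5/7
(2,6)X 4/5
(2,7)X 2/3
(3,2)O 3/6
(3,3)X 4/7
(3,4)X 5/6
(3,5)X 7/7
(3,6)X 5/5
(4,1)O 2/4
(4,2)O 3/6
(4,4)X 6/7
(4,5)X 7/8
(4,6)X 5/6
(5,1)X 2/5
(5,2)X 3/7
(5,3)O 2/7
(5,4)X 4/6
(5,5)X 5/7
(5,6)O 0/6
(5,7)X 3/4
(6,1)O 2/5
(6,2)X 3/8
(6,3)X 4/8
(6,4)O 3/7
(6,6)X 4/7
(6,7)X 3/5
(7,1)O 2/3
(7,2)O 3/5
(7,3)O 2/5
(7,4)X 1/4
(7,5)O 2/4
(7,6)O 1/4
(7,7)X 2/3
Sum over 41 students: 1/4 + 2/5 + 1/4 + 2/4 + 0/3 + 1/3 + 3/6 + 3/8 + 5/7 + 4/5 + 2/3 + 3/6 + 4/7 + 5/6 + 7/7 + 5/5 + 2/4 + 3/6 + 6/7 + 7/8 + 5/6 + 2/5 + 3/7 + 2/7 + 4/6 + 5/7 + 0/6 + 3/4 + 2/5 + 3/8 + 4/8 + 3/7 + 4/7 + 3/5 + 2/3 + 3/5 + 2/5 + 1/4 + 2/4 + 1/4 + 2/3 = 18239/840; mean = 18239/840 ÷ 41 = 18239/34440 = 0.529587… → 0.530.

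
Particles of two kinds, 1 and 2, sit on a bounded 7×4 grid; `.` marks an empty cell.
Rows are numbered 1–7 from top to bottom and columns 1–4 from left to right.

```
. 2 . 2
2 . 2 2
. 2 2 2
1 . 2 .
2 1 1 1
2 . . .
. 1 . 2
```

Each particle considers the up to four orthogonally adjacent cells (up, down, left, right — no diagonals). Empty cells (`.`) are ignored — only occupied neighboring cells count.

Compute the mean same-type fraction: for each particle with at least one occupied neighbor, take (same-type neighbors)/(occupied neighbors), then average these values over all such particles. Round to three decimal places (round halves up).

0.769

(1,2)2 — no occupied neighbors
(1,4)2 1/1
(2,1)2 — no occupied neighbors
(2,3)2 2/2
(2,4)2 3/3
(3,2)2 1/1
(3,3)2 4/4
(3,4)2 2/2
(4,1)1 0/1
(4,3)2 1/2
(5,1)2 1/3
(5,2)1 1/2
(5,3)1 2/3
(5,4)1 1/1
(6,1)2 1/1
(7,2)1 — no occupied neighbors
(7,4)2 — no occupied neighbors
Sum over 13 particles: 1/1 + 2/2 + 3/3 + 1/1 + 4/4 + 2/2 + 0/1 + 1/2 + 1/3 + 1/2 + 2/3 + 1/1 + 1/1 = 10; mean = 10 ÷ 13 = 10/13 = 0.769230… → 0.769.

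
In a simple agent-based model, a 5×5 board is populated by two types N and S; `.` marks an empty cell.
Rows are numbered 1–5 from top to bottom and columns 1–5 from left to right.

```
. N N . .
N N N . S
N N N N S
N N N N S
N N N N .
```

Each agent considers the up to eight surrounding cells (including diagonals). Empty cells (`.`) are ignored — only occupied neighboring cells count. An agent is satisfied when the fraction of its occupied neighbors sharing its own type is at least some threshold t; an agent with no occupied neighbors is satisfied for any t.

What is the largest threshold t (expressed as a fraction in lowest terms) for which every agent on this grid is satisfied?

Row 1: (1,2)N 4/4 · (1,3)N 3/3
Row 2: (2,1)N 4/4 · (2,2)N 7/7 · (2,3)N 6/6 · (2,5)S 1/2
Row 3: (3,1)N 5/5 · (3,2)N 8/8 · (3,3)N 7/7 · (3,4)N 4/7 · (3,5)S 2/4
Row 4: (4,1)N 5/5 · (4,2)N 8/8 · (4,3)N 8/8 · (4,4)N 5/7 · (4,5)S 1/4
Row 5: (5,1)N 3/3 · (5,2)N 5/5 · (5,3)N 5/5 · (5,4)N 3/4
The smallest same-type fraction is 1/4 at (4,5), which reduces to 1/4. Any threshold above that leaves this agent unsatisfied.

1/4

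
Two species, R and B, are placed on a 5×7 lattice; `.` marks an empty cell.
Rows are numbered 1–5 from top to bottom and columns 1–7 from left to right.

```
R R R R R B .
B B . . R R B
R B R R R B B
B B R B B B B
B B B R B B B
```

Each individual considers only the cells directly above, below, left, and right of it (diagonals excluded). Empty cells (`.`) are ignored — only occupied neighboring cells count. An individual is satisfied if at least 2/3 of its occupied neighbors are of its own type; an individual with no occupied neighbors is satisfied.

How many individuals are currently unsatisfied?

13

Row 1: (1,1)R 1/2 not · (1,2)R 2/3 satisfied · (1,3)R 2/2 satisfied · (1,4)R 2/2 satisfied · (1,5)R 2/3 satisfied · (1,6)B 0/2 not
Row 2: (2,1)B 1/3 not · (2,2)B 2/3 satisfied · (2,5)R 3/3 satisfied · (2,6)R 1/4 not · (2,7)B 1/2 not
Row 3: (3,1)R 0/3 not · (3,2)B 2/4 not · (3,3)R 2/3 satisfied · (3,4)R 2/3 satisfied · (3,5)R 2/4 not · (3,6)B 2/4 not · (3,7)B 3/3 satisfied
Row 4: (4,1)B 2/3 satisfied · (4,2)B 3/4 satisfied · (4,3)R 1/4 not · (4,4)B 1/4 not · (4,5)B 3/4 satisfied · (4,6)B 4/4 satisfied · (4,7)B 3/3 satisfied
Row 5: (5,1)B 2/2 satisfied · (5,2)B 3/3 satisfied · (5,3)B 1/3 not · (5,4)R 0/3 not · (5,5)B 2/3 satisfied · (5,6)B 3/3 satisfied · (5,7)B 2/2 satisfied
Unsatisfied: (1,1), (1,6), (2,1), (2,6), (2,7), (3,1), (3,2), (3,5), (3,6), (4,3), (4,4), (5,3), (5,4) — 13 in total.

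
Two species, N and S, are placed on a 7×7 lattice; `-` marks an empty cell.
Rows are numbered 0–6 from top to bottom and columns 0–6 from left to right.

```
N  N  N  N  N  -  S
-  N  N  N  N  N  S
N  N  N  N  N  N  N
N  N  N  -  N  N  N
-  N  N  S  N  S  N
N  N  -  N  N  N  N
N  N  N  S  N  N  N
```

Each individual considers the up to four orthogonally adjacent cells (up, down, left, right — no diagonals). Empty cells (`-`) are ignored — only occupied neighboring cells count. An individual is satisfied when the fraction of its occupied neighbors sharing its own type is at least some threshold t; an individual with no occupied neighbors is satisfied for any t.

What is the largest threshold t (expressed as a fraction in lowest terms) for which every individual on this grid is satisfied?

0/1

(0,0)N 1/1
(0,1)N 3/3
(0,2)N 3/3
(0,3)N 3/3
(0,4)N 2/2
(0,6)S 1/1
(1,1)N 3/3
(1,2)N 4/4
(1,3)N 4/4
(1,4)N 4/4
(1,5)N 2/3
(1,6)S 1/3
(2,0)N 2/2
(2,1)N 4/4
(2,2)N 4/4
(2,3)N 3/3
(2,4)N 4/4
(2,5)N 4/4
(2,6)N 2/3
(3,0)N 2/2
(3,1)N 4/4
(3,2)N 3/3
(3,4)N 3/3
(3,5)N 3/4
(3,6)N 3/3
(4,1)N 3/3
(4,2)N 2/3
(4,3)S 0/3
(4,4)N 2/4
(4,5)S 0/4
(4,6)N 2/3
(5,0)N 2/2
(5,1)N 3/3
(5,3)N 1/3
(5,4)N 4/4
(5,5)N 3/4
(5,6)N 3/3
(6,0)N 2/2
(6,1)N 3/3
(6,2)N 1/2
(6,3)S 0/3
(6,4)N 2/3
(6,5)N 3/3
(6,6)N 2/2
The smallest same-type fraction is 0/3 at (4,3), which reduces to 0/1. Any threshold above that leaves this individual unsatisfied.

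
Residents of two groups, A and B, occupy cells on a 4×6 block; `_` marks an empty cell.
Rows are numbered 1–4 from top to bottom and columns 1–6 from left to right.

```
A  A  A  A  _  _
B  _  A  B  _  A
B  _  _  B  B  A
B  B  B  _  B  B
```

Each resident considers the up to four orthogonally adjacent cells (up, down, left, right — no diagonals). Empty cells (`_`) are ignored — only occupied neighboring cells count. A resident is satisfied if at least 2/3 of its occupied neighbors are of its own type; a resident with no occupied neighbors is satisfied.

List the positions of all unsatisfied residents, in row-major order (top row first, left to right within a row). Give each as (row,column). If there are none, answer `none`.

(1,1)A 1/2 not
(1,2)A 2/2 satisfied
(1,3)A 3/3 satisfied
(1,4)A 1/2 not
(2,1)B 1/2 not
(2,3)A 1/2 not
(2,4)B 1/3 not
(2,6)A 1/1 satisfied
(3,1)B 2/2 satisfied
(3,4)B 2/2 satisfied
(3,5)B 2/3 satisfied
(3,6)A 1/3 not
(4,1)B 2/2 satisfied
(4,2)B 2/2 satisfied
(4,3)B 1/1 satisfied
(4,5)B 2/2 satisfied
(4,6)B 1/2 not

(1,1), (1,4), (2,1), (2,3), (2,4), (3,6), (4,6)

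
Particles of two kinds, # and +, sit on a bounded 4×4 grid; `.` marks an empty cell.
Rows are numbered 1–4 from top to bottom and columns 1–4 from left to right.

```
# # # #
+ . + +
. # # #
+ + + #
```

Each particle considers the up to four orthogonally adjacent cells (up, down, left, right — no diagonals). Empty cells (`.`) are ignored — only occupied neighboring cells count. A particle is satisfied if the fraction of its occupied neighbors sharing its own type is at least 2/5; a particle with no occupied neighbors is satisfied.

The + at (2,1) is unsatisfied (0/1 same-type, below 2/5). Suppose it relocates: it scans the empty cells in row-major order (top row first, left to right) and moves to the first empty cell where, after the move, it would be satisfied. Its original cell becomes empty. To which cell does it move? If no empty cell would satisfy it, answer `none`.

(3,1)

Vacating (2,1). Empty cells in order:
  (2,2): 1/3 same-type → still unsatisfied.
  (3,1): 1/2 same-type → satisfied — stop here.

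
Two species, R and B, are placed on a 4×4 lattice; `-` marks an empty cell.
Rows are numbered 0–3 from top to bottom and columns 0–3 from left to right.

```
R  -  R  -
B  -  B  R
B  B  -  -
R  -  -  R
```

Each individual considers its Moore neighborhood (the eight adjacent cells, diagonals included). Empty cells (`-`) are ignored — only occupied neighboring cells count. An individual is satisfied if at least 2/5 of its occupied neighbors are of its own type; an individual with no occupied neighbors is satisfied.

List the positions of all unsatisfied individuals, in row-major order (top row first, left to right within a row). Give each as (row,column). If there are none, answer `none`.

(0,0), (1,2), (3,0)

(0,0)R 0/1 not
(0,2)R 1/2 satisfied
(1,0)B 2/3 satisfied
(1,2)B 1/3 not
(1,3)R 1/2 satisfied
(2,0)B 2/3 satisfied
(2,1)B 3/4 satisfied
(3,0)R 0/2 not
(3,3)R 0/0 satisfied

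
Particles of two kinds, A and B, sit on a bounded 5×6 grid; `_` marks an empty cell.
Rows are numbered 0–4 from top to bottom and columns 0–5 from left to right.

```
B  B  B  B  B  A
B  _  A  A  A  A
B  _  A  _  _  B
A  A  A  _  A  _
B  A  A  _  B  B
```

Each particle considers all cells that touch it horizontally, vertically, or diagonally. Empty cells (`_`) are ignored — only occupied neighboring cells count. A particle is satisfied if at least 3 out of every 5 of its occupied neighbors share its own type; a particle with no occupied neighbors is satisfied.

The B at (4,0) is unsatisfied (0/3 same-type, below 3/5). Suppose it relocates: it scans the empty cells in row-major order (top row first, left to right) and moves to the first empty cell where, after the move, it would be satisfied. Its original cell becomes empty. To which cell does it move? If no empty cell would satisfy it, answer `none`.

(1,1)

Vacating (4,0). Empty cells in order:
  (1,1): 5/7 same-type → satisfied — stop here.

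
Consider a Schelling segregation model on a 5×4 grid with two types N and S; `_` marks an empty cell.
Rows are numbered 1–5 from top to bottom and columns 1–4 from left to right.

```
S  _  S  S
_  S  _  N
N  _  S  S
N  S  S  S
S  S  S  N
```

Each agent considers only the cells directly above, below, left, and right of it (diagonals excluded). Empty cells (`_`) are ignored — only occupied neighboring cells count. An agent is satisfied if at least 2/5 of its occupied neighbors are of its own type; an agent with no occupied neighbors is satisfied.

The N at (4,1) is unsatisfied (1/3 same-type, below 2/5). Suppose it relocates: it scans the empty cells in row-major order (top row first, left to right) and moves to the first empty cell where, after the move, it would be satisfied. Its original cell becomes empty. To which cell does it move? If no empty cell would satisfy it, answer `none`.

none

Vacating (4,1). Empty cells in order:
  (1,2): 0/3 same-type → still unsatisfied.
  (2,1): 1/3 same-type → still unsatisfied.
  (2,3): 1/4 same-type → still unsatisfied.
  (3,2): 1/4 same-type → still unsatisfied.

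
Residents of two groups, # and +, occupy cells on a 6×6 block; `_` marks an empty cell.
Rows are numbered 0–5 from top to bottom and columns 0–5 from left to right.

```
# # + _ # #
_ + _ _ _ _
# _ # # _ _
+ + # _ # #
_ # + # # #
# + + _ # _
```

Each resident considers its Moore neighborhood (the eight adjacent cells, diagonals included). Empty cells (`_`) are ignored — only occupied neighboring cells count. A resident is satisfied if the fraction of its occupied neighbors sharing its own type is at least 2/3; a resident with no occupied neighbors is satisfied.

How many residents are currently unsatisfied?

Row 0: (0,0)# 1/2 not · (0,1)# 1/3 not · (0,2)+ 1/2 not · (0,4)# 1/1 satisfied · (0,5)# 1/1 satisfied
Row 1: (1,1)+ 1/5 not
Row 2: (2,0)# 0/3 not · (2,2)# 2/4 not · (2,3)# 3/3 satisfied
Row 3: (3,0)+ 1/3 not · (3,1)+ 2/6 not · (3,2)# 4/6 satisfied · (3,4)# 5/5 satisfied · (3,5)# 3/3 satisfied
Row 4: (4,1)# 2/7 not · (4,2)+ 3/6 not · (4,3)# 4/6 satisfied · (4,4)# 5/5 satisfied · (4,5)# 4/4 satisfied
Row 5: (5,0)# 1/2 not · (5,1)+ 2/4 not · (5,2)+ 2/4 not · (5,4)# 3/3 satisfied
Unsatisfied: (0,0), (0,1), (0,2), (1,1), (2,0), (2,2), (3,0), (3,1), (4,1), (4,2), (5,0), (5,1), (5,2) — 13 in total.

13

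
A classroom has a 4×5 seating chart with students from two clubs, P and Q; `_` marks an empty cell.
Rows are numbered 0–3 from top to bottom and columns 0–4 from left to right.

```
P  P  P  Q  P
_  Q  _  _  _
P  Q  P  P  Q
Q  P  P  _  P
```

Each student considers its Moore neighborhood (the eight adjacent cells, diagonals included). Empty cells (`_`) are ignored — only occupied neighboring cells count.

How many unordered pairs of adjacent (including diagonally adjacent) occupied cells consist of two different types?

15

Scan each occupied cell's neighbors to the right and below (and the two forward diagonals) so each pair is counted once.
From row 0: 5 unlike of 7 pairs (running 5/7).
From row 1: 2 unlike of 3 pairs (running 7/10).
From row 2: 7 unlike of 14 pairs (running 14/24).
From row 3: 1 unlike of 2 pairs (running 15/26).
Total adjacent occupied pairs: 26; unlike-type pairs: 15.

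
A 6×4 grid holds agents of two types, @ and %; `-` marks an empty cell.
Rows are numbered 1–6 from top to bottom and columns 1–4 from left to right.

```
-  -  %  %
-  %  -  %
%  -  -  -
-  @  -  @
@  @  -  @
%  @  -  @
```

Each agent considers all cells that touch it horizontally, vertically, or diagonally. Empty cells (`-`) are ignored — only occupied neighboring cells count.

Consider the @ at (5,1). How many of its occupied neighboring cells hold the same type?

Occupied neighbors of (5,1): (4,2)=@, (5,2)=@, (6,1)=%, (6,2)=@.
Same type (@): 3 of 4.

3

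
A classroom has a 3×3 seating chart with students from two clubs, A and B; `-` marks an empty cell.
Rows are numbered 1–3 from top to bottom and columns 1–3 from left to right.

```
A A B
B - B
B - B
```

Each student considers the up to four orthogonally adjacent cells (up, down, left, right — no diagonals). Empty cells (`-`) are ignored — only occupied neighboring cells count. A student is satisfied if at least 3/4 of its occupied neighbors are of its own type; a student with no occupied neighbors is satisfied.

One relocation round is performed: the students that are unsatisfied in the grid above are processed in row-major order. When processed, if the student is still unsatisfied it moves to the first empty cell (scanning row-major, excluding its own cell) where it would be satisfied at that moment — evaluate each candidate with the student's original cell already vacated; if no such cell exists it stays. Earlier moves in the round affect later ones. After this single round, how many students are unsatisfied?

2

Initially unsatisfied (in order): (1,1), (1,2), (1,3), (2,1).
  (1,1): no empty cell satisfies it; stays.
  (1,2): no empty cell satisfies it; stays.
  (1,3) → (3,2).
  (2,1): no empty cell satisfies it; stays.
Resulting grid:
A A -
B - B
B B B
Unsatisfied now: (1,1), (2,1).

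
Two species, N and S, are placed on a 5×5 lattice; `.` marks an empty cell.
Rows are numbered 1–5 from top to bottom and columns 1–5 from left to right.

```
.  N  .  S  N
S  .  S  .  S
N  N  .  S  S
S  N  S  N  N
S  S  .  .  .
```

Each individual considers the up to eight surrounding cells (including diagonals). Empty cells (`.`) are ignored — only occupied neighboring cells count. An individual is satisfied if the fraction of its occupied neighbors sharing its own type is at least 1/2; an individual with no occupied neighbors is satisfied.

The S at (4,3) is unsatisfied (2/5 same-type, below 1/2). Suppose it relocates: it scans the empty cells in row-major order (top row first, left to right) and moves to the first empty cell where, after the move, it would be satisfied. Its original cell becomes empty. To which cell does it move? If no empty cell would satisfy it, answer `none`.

(1,1)

Vacating (4,3). Empty cells in order:
  (1,1): 1/2 same-type → satisfied — stop here.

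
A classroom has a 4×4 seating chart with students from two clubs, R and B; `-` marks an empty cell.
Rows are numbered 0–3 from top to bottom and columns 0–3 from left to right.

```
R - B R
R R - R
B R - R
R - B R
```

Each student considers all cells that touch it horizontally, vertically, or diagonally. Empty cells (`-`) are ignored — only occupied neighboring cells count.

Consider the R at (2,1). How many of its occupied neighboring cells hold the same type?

Occupied neighbors of (2,1): (1,0)=R, (1,1)=R, (2,0)=B, (3,0)=R, (3,2)=B.
Same type (R): 3 of 5.

3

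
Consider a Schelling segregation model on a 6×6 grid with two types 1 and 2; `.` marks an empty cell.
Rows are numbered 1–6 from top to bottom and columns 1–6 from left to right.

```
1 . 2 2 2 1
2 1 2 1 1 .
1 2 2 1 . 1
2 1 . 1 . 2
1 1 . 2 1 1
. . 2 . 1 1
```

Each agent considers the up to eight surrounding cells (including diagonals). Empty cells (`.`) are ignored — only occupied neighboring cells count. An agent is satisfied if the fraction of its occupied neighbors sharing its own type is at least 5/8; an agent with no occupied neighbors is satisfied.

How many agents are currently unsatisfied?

21

(1,1)1 1/2 ✗
(1,3)2 2/4 ✗
(1,4)2 3/5 ✗
(1,5)2 1/4 ✗
(1,6)1 1/2 ✗
(2,1)2 1/4 ✗
(2,2)1 2/7 ✗
(2,3)2 4/7 ✗
(2,4)1 2/7 ✗
(2,5)1 4/6 ✓
(3,1)1 2/5 ✗
(3,2)2 4/7 ✗
(3,3)2 2/7 ✗
(3,4)1 3/5 ✗
(3,6)1 1/2 ✗
(4,1)2 1/5 ✗
(4,2)1 3/6 ✗
(4,4)1 2/4 ✗
(4,6)2 0/3 ✗
(5,1)1 2/3 ✓
(5,2)1 2/4 ✗
(5,4)2 1/4 ✗
(5,5)1 4/6 ✓
(5,6)1 3/4 ✓
(6,3)2 1/2 ✗
(6,5)1 3/4 ✓
(6,6)1 3/3 ✓
Unsatisfied: (1,1), (1,3), (1,4), (1,5), (1,6), (2,1), (2,2), (2,3), (2,4), (3,1), (3,2), (3,3), (3,4), (3,6), (4,1), (4,2), (4,4), (4,6), (5,2), (5,4), (6,3) — 21 in total.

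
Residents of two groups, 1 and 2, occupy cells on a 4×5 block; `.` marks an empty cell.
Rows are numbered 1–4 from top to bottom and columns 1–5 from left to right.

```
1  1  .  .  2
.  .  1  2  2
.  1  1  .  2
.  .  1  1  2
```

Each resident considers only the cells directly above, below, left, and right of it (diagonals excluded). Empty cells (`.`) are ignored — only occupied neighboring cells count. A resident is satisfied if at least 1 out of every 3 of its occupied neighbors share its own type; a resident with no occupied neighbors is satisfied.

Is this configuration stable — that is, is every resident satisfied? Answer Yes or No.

Yes

(1,1)1 1/1 ✓
(1,2)1 1/1 ✓
(1,5)2 1/1 ✓
(2,3)1 1/2 ✓
(2,4)2 1/2 ✓
(2,5)2 3/3 ✓
(3,2)1 1/1 ✓
(3,3)1 3/3 ✓
(3,5)2 2/2 ✓
(4,3)1 2/2 ✓
(4,4)1 1/2 ✓
(4,5)2 1/2 ✓
All meet the threshold, so the configuration is stable.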